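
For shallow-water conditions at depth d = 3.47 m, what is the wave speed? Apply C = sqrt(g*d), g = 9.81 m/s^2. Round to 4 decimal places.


Using the shallow-water approximation:
C = sqrt(g * d) = sqrt(9.81 * 3.47)
C = sqrt(34.0407)
C = 5.8344 m/s

5.8344


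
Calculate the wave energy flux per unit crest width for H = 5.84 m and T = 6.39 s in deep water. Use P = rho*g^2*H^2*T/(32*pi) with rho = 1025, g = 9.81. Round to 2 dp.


P = rho * g^2 * H^2 * T / (32 * pi)
P = 1025 * 9.81^2 * 5.84^2 * 6.39 / (32 * pi)
P = 1025 * 96.2361 * 34.1056 * 6.39 / 100.53096
P = 213839.82 W/m

213839.82


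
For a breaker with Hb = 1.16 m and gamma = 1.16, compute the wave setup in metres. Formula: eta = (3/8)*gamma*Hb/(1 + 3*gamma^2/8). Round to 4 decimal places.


eta = (3/8) * gamma * Hb / (1 + 3*gamma^2/8)
Numerator = (3/8) * 1.16 * 1.16 = 0.504600
Denominator = 1 + 3*1.16^2/8 = 1 + 0.504600 = 1.504600
eta = 0.504600 / 1.504600
eta = 0.3354 m

0.3354


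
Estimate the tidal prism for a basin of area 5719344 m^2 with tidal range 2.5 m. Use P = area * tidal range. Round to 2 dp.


Tidal prism = Area * Tidal range
P = 5719344 * 2.5
P = 14298360.00 m^3

14298360.00


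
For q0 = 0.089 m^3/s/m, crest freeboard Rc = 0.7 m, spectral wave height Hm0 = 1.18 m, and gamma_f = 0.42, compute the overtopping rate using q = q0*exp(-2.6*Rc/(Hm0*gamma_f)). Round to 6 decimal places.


q = q0 * exp(-2.6 * Rc / (Hm0 * gamma_f))
Exponent = -2.6 * 0.7 / (1.18 * 0.42)
= -2.6 * 0.7 / 0.4956
= -3.672316
exp(-3.672316) = 0.025418
q = 0.089 * 0.025418
q = 0.002262 m^3/s/m

0.002262


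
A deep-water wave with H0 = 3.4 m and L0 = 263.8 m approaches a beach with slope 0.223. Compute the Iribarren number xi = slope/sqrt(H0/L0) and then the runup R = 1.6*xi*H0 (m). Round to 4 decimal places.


xi = slope / sqrt(H0/L0)
H0/L0 = 3.4/263.8 = 0.012889
sqrt(0.012889) = 0.113528
xi = 0.223 / 0.113528 = 1.964277
R = 1.6 * xi * H0 = 1.6 * 1.964277 * 3.4
R = 10.6857 m

10.6857


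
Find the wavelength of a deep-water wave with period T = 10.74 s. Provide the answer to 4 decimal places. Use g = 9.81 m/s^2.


L0 = g * T^2 / (2 * pi)
L0 = 9.81 * 10.74^2 / (2 * pi)
L0 = 9.81 * 115.3476 / 6.28319
L0 = 1131.5600 / 6.28319
L0 = 180.0934 m

180.0934


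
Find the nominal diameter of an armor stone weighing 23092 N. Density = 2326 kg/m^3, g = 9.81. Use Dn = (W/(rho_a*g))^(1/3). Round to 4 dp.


V = W / (rho_a * g)
V = 23092 / (2326 * 9.81)
V = 23092 / 22818.06
V = 1.012005 m^3
Dn = V^(1/3) = 1.012005^(1/3)
Dn = 1.0040 m

1.0040


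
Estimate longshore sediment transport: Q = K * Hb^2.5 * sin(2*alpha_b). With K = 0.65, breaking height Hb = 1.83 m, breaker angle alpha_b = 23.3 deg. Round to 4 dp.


Q = K * Hb^2.5 * sin(2 * alpha_b)
Hb^2.5 = 1.83^2.5 = 4.530308
sin(2 * 23.3) = sin(46.6) = 0.726575
Q = 0.65 * 4.530308 * 0.726575
Q = 2.1395 m^3/s

2.1395


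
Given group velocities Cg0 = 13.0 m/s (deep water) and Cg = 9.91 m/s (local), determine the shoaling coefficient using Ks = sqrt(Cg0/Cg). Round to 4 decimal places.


Ks = sqrt(Cg0 / Cg)
Ks = sqrt(13.0 / 9.91)
Ks = sqrt(1.3118)
Ks = 1.1453

1.1453


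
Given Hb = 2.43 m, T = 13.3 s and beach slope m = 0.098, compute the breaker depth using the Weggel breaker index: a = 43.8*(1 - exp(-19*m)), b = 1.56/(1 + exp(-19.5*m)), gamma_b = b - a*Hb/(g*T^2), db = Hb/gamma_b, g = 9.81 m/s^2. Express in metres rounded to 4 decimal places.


a = 43.8 * (1 - exp(-19 * m))
exp(-19 * 0.098) = exp(-1.8620) = 0.155362
a = 43.8 * (1 - 0.155362) = 36.995162
b = 1.56 / (1 + exp(-19.5 * m))
exp(-19.5 * 0.098) = exp(-1.9110) = 0.147932
b = 1.56 / (1 + 0.147932) = 1.358965
Hb / (g * T^2) = 2.43 / (9.81 * 13.3^2) = 2.43 / 1735.2909 = 0.00140034
gamma_b = b - a * Hb/(g*T^2) = 1.358965 - 36.995162 * 0.00140034 = 1.307159
db = Hb / gamma_b = 2.43 / 1.307159
db = 1.8590 m

1.8590


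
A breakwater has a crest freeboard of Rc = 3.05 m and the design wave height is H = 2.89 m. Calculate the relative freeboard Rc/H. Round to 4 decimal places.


Relative freeboard = Rc / H
= 3.05 / 2.89
= 1.0554

1.0554


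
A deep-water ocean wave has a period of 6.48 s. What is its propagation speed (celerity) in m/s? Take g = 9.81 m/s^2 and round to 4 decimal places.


We use the deep-water celerity formula:
C = g * T / (2 * pi)
C = 9.81 * 6.48 / (2 * 3.14159...)
C = 63.568800 / 6.283185
C = 10.1173 m/s

10.1173


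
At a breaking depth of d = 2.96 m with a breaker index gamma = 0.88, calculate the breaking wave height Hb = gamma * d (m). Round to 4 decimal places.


Hb = gamma * d
Hb = 0.88 * 2.96
Hb = 2.6048 m

2.6048


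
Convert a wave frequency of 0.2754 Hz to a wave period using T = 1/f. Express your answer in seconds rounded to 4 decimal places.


T = 1 / f
T = 1 / 0.2754
T = 3.6311 s

3.6311


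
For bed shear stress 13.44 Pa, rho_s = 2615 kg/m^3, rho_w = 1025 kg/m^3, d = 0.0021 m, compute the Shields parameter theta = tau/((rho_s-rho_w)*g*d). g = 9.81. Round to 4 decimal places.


theta = tau / ((rho_s - rho_w) * g * d)
rho_s - rho_w = 2615 - 1025 = 1590
Denominator = 1590 * 9.81 * 0.0021 = 32.755590
theta = 13.44 / 32.755590
theta = 0.4103

0.4103


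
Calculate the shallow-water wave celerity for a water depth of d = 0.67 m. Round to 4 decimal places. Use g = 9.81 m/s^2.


Using the shallow-water approximation:
C = sqrt(g * d) = sqrt(9.81 * 0.67)
C = sqrt(6.5727)
C = 2.5637 m/s

2.5637


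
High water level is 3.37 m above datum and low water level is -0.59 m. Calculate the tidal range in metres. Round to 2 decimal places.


Tidal range = High water - Low water
Tidal range = 3.37 - (-0.59)
Tidal range = 3.96 m

3.96


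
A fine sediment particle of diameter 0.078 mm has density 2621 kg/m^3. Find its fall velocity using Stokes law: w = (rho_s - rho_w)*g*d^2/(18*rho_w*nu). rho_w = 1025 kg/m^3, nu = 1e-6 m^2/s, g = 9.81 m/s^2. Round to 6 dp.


w = (rho_s - rho_w) * g * d^2 / (18 * rho_w * nu)
d = 0.078 mm = 0.000078 m
rho_s - rho_w = 2621 - 1025 = 1596
Numerator = 1596 * 9.81 * (0.000078)^2 = 0.000095255728
Denominator = 18 * 1025 * 1e-6 = 0.018450
w = 0.005163 m/s

0.005163


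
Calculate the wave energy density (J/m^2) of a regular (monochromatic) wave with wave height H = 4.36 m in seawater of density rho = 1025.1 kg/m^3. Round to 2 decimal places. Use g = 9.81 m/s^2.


E = (1/8) * rho * g * H^2
E = (1/8) * 1025.1 * 9.81 * 4.36^2
E = 0.125 * 1025.1 * 9.81 * 19.0096
E = 23895.62 J/m^2

23895.62


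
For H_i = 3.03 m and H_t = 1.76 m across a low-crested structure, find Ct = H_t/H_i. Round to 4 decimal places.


Ct = H_t / H_i
Ct = 1.76 / 3.03
Ct = 0.5809

0.5809


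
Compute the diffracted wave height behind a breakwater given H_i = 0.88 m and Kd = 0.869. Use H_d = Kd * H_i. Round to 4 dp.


H_d = Kd * H_i
H_d = 0.869 * 0.88
H_d = 0.7647 m

0.7647


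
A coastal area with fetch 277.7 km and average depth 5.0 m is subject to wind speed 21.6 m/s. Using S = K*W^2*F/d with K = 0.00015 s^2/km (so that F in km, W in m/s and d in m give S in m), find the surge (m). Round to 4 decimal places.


S = K * W^2 * F / d
W^2 = 21.6^2 = 466.56
S = 0.00015 * 466.56 * 277.7 / 5.0
Numerator = 0.00015 * 466.56 * 277.7 = 19.434557
S = 19.434557 / 5.0 = 3.8869 m

3.8869


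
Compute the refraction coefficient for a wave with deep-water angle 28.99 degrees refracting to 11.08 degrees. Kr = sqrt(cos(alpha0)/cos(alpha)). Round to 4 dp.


Kr = sqrt(cos(alpha0) / cos(alpha))
cos(28.99) = 0.874704
cos(11.08) = 0.981360
Kr = sqrt(0.874704 / 0.981360)
Kr = sqrt(0.891319)
Kr = 0.9441

0.9441


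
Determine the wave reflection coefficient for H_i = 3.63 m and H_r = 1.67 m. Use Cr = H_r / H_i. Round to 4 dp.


Cr = H_r / H_i
Cr = 1.67 / 3.63
Cr = 0.4601

0.4601


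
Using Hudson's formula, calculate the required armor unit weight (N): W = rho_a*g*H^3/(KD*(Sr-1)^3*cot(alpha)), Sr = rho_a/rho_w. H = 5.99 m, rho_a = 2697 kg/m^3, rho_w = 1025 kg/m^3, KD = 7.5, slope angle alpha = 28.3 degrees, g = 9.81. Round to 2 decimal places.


Sr = rho_a / rho_w = 2697 / 1025 = 2.631220
(Sr - 1) = 1.631220
(Sr - 1)^3 = 4.340475
cot(28.3) = 1 / tan(28.3) = 1 / 0.538445 = 1.857202
Numerator = 2697 * 9.81 * 5.99^3 = 5686308.5416
Denominator = 7.5 * 4.340475 * 1.857202 = 60.458522
W = 5686308.5416 / 60.458522
W = 94053.05 N

94053.05


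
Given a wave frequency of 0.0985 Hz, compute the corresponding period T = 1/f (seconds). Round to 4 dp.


T = 1 / f
T = 1 / 0.0985
T = 10.1523 s

10.1523


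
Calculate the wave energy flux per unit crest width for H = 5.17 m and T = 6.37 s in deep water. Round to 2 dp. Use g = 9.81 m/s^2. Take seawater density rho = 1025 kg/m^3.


P = rho * g^2 * H^2 * T / (32 * pi)
P = 1025 * 9.81^2 * 5.17^2 * 6.37 / (32 * pi)
P = 1025 * 96.2361 * 26.7289 * 6.37 / 100.53096
P = 167063.87 W/m

167063.87


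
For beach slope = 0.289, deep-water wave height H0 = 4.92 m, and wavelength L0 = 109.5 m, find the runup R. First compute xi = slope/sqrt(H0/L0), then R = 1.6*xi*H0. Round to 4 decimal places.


xi = slope / sqrt(H0/L0)
H0/L0 = 4.92/109.5 = 0.044932
sqrt(0.044932) = 0.211971
xi = 0.289 / 0.211971 = 1.363397
R = 1.6 * xi * H0 = 1.6 * 1.363397 * 4.92
R = 10.7327 m

10.7327


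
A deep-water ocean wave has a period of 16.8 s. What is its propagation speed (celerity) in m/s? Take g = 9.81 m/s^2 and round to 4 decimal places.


We use the deep-water celerity formula:
C = g * T / (2 * pi)
C = 9.81 * 16.8 / (2 * 3.14159...)
C = 164.808000 / 6.283185
C = 26.2300 m/s

26.2300


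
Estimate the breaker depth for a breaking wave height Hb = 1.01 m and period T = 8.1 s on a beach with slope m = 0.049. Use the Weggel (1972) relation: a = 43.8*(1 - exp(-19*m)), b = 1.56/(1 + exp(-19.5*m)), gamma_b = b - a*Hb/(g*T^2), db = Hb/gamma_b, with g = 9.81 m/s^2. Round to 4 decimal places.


a = 43.8 * (1 - exp(-19 * m))
exp(-19 * 0.049) = exp(-0.9310) = 0.394159
a = 43.8 * (1 - 0.394159) = 26.535820
b = 1.56 / (1 + exp(-19.5 * m))
exp(-19.5 * 0.049) = exp(-0.9555) = 0.384620
b = 1.56 / (1 + 0.384620) = 1.126663
Hb / (g * T^2) = 1.01 / (9.81 * 8.1^2) = 1.01 / 643.6341 = 0.00156921
gamma_b = b - a * Hb/(g*T^2) = 1.126663 - 26.535820 * 0.00156921 = 1.085023
db = Hb / gamma_b = 1.01 / 1.085023
db = 0.9309 m

0.9309


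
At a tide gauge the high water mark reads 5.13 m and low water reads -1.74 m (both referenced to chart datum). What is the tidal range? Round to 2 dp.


Tidal range = High water - Low water
Tidal range = 5.13 - (-1.74)
Tidal range = 6.87 m

6.87


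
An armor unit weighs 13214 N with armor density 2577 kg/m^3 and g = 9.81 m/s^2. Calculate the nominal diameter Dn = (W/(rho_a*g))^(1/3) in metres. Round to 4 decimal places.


V = W / (rho_a * g)
V = 13214 / (2577 * 9.81)
V = 13214 / 25280.37
V = 0.522698 m^3
Dn = V^(1/3) = 0.522698^(1/3)
Dn = 0.8055 m

0.8055


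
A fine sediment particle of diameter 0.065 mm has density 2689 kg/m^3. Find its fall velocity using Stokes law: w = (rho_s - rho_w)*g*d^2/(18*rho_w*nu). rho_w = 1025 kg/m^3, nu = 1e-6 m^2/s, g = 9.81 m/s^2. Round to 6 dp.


w = (rho_s - rho_w) * g * d^2 / (18 * rho_w * nu)
d = 0.065 mm = 0.000065 m
rho_s - rho_w = 2689 - 1025 = 1664
Numerator = 1664 * 9.81 * (0.000065)^2 = 0.000068968224
Denominator = 18 * 1025 * 1e-6 = 0.018450
w = 0.003738 m/s

0.003738


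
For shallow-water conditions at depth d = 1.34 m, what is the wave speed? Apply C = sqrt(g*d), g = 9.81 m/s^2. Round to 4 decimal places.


Using the shallow-water approximation:
C = sqrt(g * d) = sqrt(9.81 * 1.34)
C = sqrt(13.1454)
C = 3.6257 m/s

3.6257


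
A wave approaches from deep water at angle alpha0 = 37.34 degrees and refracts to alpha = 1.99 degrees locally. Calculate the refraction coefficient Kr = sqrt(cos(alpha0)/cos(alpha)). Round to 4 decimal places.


Kr = sqrt(cos(alpha0) / cos(alpha))
cos(37.34) = 0.795050
cos(1.99) = 0.999397
Kr = sqrt(0.795050 / 0.999397)
Kr = sqrt(0.795530)
Kr = 0.8919

0.8919


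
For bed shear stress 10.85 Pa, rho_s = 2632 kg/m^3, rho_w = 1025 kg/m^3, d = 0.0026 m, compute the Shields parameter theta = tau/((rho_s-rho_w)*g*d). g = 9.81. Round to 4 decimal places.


theta = tau / ((rho_s - rho_w) * g * d)
rho_s - rho_w = 2632 - 1025 = 1607
Denominator = 1607 * 9.81 * 0.0026 = 40.988142
theta = 10.85 / 40.988142
theta = 0.2647

0.2647


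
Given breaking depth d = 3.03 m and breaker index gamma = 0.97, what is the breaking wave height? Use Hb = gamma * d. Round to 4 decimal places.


Hb = gamma * d
Hb = 0.97 * 3.03
Hb = 2.9391 m

2.9391


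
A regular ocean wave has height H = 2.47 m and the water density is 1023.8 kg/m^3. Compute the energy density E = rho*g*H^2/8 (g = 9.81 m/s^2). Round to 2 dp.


E = (1/8) * rho * g * H^2
E = (1/8) * 1023.8 * 9.81 * 2.47^2
E = 0.125 * 1023.8 * 9.81 * 6.1009
E = 7659.28 J/m^2

7659.28


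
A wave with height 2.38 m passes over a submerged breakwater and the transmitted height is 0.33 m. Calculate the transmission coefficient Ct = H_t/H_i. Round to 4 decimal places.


Ct = H_t / H_i
Ct = 0.33 / 2.38
Ct = 0.1387

0.1387


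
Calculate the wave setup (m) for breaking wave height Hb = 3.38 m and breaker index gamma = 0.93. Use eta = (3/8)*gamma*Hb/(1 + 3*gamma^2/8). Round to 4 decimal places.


eta = (3/8) * gamma * Hb / (1 + 3*gamma^2/8)
Numerator = (3/8) * 0.93 * 3.38 = 1.178775
Denominator = 1 + 3*0.93^2/8 = 1 + 0.324338 = 1.324338
eta = 1.178775 / 1.324338
eta = 0.8901 m

0.8901


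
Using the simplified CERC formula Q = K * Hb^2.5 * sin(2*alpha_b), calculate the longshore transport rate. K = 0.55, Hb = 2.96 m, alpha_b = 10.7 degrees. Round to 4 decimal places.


Q = K * Hb^2.5 * sin(2 * alpha_b)
Hb^2.5 = 2.96^2.5 = 15.074027
sin(2 * 10.7) = sin(21.4) = 0.364877
Q = 0.55 * 15.074027 * 0.364877
Q = 3.0251 m^3/s

3.0251


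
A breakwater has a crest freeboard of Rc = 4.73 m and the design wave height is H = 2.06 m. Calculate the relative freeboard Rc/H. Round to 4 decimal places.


Relative freeboard = Rc / H
= 4.73 / 2.06
= 2.2961

2.2961


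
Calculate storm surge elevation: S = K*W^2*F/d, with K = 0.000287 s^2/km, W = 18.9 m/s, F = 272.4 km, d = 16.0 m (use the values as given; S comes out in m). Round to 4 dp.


S = K * W^2 * F / d
W^2 = 18.9^2 = 357.21
S = 0.000287 * 357.21 * 272.4 / 16.0
Numerator = 0.000287 * 357.21 * 272.4 = 27.926249
S = 27.926249 / 16.0 = 1.7454 m

1.7454


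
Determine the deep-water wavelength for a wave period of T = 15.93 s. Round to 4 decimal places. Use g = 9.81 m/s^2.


L0 = g * T^2 / (2 * pi)
L0 = 9.81 * 15.93^2 / (2 * pi)
L0 = 9.81 * 253.7649 / 6.28319
L0 = 2489.4337 / 6.28319
L0 = 396.2057 m

396.2057


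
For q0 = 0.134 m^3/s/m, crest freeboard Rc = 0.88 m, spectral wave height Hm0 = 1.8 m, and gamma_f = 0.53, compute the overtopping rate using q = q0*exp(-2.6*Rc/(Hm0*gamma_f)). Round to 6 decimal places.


q = q0 * exp(-2.6 * Rc / (Hm0 * gamma_f))
Exponent = -2.6 * 0.88 / (1.8 * 0.53)
= -2.6 * 0.88 / 0.9540
= -2.398323
exp(-2.398323) = 0.090870
q = 0.134 * 0.090870
q = 0.012177 m^3/s/m

0.012177


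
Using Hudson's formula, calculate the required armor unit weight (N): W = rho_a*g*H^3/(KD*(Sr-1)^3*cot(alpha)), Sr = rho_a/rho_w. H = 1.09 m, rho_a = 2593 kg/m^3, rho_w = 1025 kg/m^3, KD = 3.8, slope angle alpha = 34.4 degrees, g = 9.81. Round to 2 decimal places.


Sr = rho_a / rho_w = 2593 / 1025 = 2.529756
(Sr - 1) = 1.529756
(Sr - 1)^3 = 3.579864
cot(34.4) = 1 / tan(34.4) = 1 / 0.684714 = 1.460463
Numerator = 2593 * 9.81 * 1.09^3 = 32942.0800
Denominator = 3.8 * 3.579864 * 1.460463 = 19.867388
W = 32942.0800 / 19.867388
W = 1658.10 N

1658.10


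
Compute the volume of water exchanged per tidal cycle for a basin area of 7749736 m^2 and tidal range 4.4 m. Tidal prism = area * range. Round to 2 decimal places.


Tidal prism = Area * Tidal range
P = 7749736 * 4.4
P = 34098838.40 m^3

34098838.40


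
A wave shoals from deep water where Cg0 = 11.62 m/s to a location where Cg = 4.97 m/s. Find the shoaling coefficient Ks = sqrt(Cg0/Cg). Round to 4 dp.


Ks = sqrt(Cg0 / Cg)
Ks = sqrt(11.62 / 4.97)
Ks = sqrt(2.3380)
Ks = 1.5291

1.5291


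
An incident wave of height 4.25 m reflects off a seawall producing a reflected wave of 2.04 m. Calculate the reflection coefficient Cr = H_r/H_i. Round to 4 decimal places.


Cr = H_r / H_i
Cr = 2.04 / 4.25
Cr = 0.4800

0.4800


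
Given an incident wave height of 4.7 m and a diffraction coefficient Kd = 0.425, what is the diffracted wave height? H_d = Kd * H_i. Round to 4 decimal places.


H_d = Kd * H_i
H_d = 0.425 * 4.7
H_d = 1.9975 m

1.9975


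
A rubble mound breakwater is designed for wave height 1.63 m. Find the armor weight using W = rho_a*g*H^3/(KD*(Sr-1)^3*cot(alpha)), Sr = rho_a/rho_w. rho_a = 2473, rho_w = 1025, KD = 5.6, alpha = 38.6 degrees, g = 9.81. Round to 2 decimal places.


Sr = rho_a / rho_w = 2473 / 1025 = 2.412683
(Sr - 1) = 1.412683
(Sr - 1)^3 = 2.819253
cot(38.6) = 1 / tan(38.6) = 1 / 0.798290 = 1.252678
Numerator = 2473 * 9.81 * 1.63^3 = 105064.4852
Denominator = 5.6 * 2.819253 * 1.252678 = 19.777058
W = 105064.4852 / 19.777058
W = 5312.44 N

5312.44


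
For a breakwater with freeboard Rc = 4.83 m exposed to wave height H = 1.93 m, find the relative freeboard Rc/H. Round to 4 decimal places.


Relative freeboard = Rc / H
= 4.83 / 1.93
= 2.5026

2.5026


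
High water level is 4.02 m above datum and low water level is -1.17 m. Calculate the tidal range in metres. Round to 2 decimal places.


Tidal range = High water - Low water
Tidal range = 4.02 - (-1.17)
Tidal range = 5.19 m

5.19


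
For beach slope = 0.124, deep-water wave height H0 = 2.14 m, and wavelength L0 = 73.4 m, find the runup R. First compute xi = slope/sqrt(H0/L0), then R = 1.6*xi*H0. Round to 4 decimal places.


xi = slope / sqrt(H0/L0)
H0/L0 = 2.14/73.4 = 0.029155
sqrt(0.029155) = 0.170749
xi = 0.124 / 0.170749 = 0.726211
R = 1.6 * xi * H0 = 1.6 * 0.726211 * 2.14
R = 2.4865 m

2.4865


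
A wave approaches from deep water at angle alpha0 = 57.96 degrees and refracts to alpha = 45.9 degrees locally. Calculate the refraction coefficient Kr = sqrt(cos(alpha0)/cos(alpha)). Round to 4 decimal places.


Kr = sqrt(cos(alpha0) / cos(alpha))
cos(57.96) = 0.530511
cos(45.9) = 0.695913
Kr = sqrt(0.530511 / 0.695913)
Kr = sqrt(0.762324)
Kr = 0.8731

0.8731


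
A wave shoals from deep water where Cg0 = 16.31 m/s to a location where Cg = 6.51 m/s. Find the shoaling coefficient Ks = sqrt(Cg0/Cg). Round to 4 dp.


Ks = sqrt(Cg0 / Cg)
Ks = sqrt(16.31 / 6.51)
Ks = sqrt(2.5054)
Ks = 1.5828

1.5828


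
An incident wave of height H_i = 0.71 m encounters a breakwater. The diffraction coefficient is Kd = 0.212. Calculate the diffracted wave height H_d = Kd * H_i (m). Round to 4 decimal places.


H_d = Kd * H_i
H_d = 0.212 * 0.71
H_d = 0.1505 m

0.1505


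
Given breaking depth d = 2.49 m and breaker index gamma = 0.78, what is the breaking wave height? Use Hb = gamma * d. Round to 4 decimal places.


Hb = gamma * d
Hb = 0.78 * 2.49
Hb = 1.9422 m

1.9422


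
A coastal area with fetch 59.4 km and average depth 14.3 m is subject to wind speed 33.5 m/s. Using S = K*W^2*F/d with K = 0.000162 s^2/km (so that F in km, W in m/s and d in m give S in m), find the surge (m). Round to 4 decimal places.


S = K * W^2 * F / d
W^2 = 33.5^2 = 1122.25
S = 0.000162 * 1122.25 * 59.4 / 14.3
Numerator = 0.000162 * 1122.25 * 59.4 = 10.799187
S = 10.799187 / 14.3 = 0.7552 m

0.7552


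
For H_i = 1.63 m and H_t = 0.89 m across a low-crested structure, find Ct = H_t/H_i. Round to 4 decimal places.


Ct = H_t / H_i
Ct = 0.89 / 1.63
Ct = 0.5460

0.5460


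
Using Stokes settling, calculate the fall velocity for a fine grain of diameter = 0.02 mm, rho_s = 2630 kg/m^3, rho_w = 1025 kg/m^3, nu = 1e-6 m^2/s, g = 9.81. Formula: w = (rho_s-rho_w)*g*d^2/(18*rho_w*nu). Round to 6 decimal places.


w = (rho_s - rho_w) * g * d^2 / (18 * rho_w * nu)
d = 0.02 mm = 0.000020 m
rho_s - rho_w = 2630 - 1025 = 1605
Numerator = 1605 * 9.81 * (0.000020)^2 = 0.000006298020
Denominator = 18 * 1025 * 1e-6 = 0.018450
w = 0.000341 m/s

0.000341


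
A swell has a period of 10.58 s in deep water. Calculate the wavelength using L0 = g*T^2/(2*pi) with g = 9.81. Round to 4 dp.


L0 = g * T^2 / (2 * pi)
L0 = 9.81 * 10.58^2 / (2 * pi)
L0 = 9.81 * 111.9364 / 6.28319
L0 = 1098.0961 / 6.28319
L0 = 174.7674 m

174.7674


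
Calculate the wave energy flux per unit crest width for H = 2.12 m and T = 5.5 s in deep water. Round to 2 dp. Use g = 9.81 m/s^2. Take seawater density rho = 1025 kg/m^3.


P = rho * g^2 * H^2 * T / (32 * pi)
P = 1025 * 9.81^2 * 2.12^2 * 5.5 / (32 * pi)
P = 1025 * 96.2361 * 4.4944 * 5.5 / 100.53096
P = 24254.73 W/m

24254.73


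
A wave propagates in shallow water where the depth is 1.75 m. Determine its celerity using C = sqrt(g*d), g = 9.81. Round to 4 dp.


Using the shallow-water approximation:
C = sqrt(g * d) = sqrt(9.81 * 1.75)
C = sqrt(17.1675)
C = 4.1434 m/s

4.1434


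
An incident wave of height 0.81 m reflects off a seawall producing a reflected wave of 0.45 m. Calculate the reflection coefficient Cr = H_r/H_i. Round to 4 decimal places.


Cr = H_r / H_i
Cr = 0.45 / 0.81
Cr = 0.5556

0.5556


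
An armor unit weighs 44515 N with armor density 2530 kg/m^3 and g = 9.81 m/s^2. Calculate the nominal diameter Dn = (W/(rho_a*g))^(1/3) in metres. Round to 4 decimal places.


V = W / (rho_a * g)
V = 44515 / (2530 * 9.81)
V = 44515 / 24819.30
V = 1.793564 m^3
Dn = V^(1/3) = 1.793564^(1/3)
Dn = 1.2150 m

1.2150


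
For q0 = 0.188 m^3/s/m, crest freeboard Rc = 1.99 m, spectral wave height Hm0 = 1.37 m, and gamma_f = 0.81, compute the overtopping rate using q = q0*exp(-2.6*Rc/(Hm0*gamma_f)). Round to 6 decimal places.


q = q0 * exp(-2.6 * Rc / (Hm0 * gamma_f))
Exponent = -2.6 * 1.99 / (1.37 * 0.81)
= -2.6 * 1.99 / 1.1097
= -4.662521
exp(-4.662521) = 0.009443
q = 0.188 * 0.009443
q = 0.001775 m^3/s/m

0.001775


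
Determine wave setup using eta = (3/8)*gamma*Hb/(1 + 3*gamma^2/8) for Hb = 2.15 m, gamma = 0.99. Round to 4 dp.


eta = (3/8) * gamma * Hb / (1 + 3*gamma^2/8)
Numerator = (3/8) * 0.99 * 2.15 = 0.798187
Denominator = 1 + 3*0.99^2/8 = 1 + 0.367538 = 1.367538
eta = 0.798187 / 1.367538
eta = 0.5837 m

0.5837


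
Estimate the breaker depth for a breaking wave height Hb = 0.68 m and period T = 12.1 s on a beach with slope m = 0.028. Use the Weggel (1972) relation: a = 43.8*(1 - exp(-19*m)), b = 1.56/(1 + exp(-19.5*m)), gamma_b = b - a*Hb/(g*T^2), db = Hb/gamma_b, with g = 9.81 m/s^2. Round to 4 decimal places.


a = 43.8 * (1 - exp(-19 * m))
exp(-19 * 0.028) = exp(-0.5320) = 0.587429
a = 43.8 * (1 - 0.587429) = 18.070613
b = 1.56 / (1 + exp(-19.5 * m))
exp(-19.5 * 0.028) = exp(-0.5460) = 0.579262
b = 1.56 / (1 + 0.579262) = 0.987803
Hb / (g * T^2) = 0.68 / (9.81 * 12.1^2) = 0.68 / 1436.2821 = 0.00047344
gamma_b = b - a * Hb/(g*T^2) = 0.987803 - 18.070613 * 0.00047344 = 0.979248
db = Hb / gamma_b = 0.68 / 0.979248
db = 0.6944 m

0.6944


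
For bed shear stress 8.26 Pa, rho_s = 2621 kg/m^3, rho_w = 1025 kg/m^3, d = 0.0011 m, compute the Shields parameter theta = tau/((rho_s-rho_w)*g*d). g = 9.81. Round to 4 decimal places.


theta = tau / ((rho_s - rho_w) * g * d)
rho_s - rho_w = 2621 - 1025 = 1596
Denominator = 1596 * 9.81 * 0.0011 = 17.222436
theta = 8.26 / 17.222436
theta = 0.4796

0.4796


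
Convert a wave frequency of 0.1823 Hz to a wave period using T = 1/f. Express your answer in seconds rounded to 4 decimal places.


T = 1 / f
T = 1 / 0.1823
T = 5.4855 s

5.4855


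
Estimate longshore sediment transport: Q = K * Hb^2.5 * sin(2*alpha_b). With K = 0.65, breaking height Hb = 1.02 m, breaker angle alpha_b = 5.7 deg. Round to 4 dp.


Q = K * Hb^2.5 * sin(2 * alpha_b)
Hb^2.5 = 1.02^2.5 = 1.050752
sin(2 * 5.7) = sin(11.4) = 0.197657
Q = 0.65 * 1.050752 * 0.197657
Q = 0.1350 m^3/s

0.1350


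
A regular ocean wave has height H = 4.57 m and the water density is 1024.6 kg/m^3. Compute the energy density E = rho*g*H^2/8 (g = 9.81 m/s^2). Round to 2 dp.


E = (1/8) * rho * g * H^2
E = (1/8) * 1024.6 * 9.81 * 4.57^2
E = 0.125 * 1024.6 * 9.81 * 20.8849
E = 26240.12 J/m^2

26240.12


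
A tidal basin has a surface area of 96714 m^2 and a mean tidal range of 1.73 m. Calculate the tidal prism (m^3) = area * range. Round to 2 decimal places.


Tidal prism = Area * Tidal range
P = 96714 * 1.73
P = 167315.22 m^3

167315.22


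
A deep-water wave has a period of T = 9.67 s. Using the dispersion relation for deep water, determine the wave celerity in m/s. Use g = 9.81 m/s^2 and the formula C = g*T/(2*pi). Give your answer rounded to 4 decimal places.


We use the deep-water celerity formula:
C = g * T / (2 * pi)
C = 9.81 * 9.67 / (2 * 3.14159...)
C = 94.862700 / 6.283185
C = 15.0979 m/s

15.0979


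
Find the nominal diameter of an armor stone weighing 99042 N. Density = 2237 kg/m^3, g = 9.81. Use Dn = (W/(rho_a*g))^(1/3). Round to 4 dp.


V = W / (rho_a * g)
V = 99042 / (2237 * 9.81)
V = 99042 / 21944.97
V = 4.513198 m^3
Dn = V^(1/3) = 4.513198^(1/3)
Dn = 1.6526 m

1.6526


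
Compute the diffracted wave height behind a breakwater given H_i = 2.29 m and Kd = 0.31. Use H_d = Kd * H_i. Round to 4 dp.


H_d = Kd * H_i
H_d = 0.31 * 2.29
H_d = 0.7099 m

0.7099


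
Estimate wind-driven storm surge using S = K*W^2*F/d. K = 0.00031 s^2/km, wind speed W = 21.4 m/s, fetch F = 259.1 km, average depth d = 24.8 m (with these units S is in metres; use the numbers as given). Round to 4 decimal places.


S = K * W^2 * F / d
W^2 = 21.4^2 = 457.96
S = 0.00031 * 457.96 * 259.1 / 24.8
Numerator = 0.00031 * 457.96 * 259.1 = 36.783805
S = 36.783805 / 24.8 = 1.4832 m

1.4832


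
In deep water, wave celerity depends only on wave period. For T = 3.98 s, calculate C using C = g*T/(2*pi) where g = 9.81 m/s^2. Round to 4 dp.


We use the deep-water celerity formula:
C = g * T / (2 * pi)
C = 9.81 * 3.98 / (2 * 3.14159...)
C = 39.043800 / 6.283185
C = 6.2140 m/s

6.2140


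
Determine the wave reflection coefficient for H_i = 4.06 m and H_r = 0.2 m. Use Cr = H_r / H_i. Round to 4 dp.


Cr = H_r / H_i
Cr = 0.2 / 4.06
Cr = 0.0493

0.0493


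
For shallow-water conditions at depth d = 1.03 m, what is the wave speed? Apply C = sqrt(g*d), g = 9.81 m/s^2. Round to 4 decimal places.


Using the shallow-water approximation:
C = sqrt(g * d) = sqrt(9.81 * 1.03)
C = sqrt(10.1043)
C = 3.1787 m/s

3.1787


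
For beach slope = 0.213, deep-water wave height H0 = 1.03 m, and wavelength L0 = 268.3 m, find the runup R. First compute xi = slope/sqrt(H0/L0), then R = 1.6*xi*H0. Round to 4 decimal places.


xi = slope / sqrt(H0/L0)
H0/L0 = 1.03/268.3 = 0.003839
sqrt(0.003839) = 0.061960
xi = 0.213 / 0.061960 = 3.437727
R = 1.6 * xi * H0 = 1.6 * 3.437727 * 1.03
R = 5.6654 m

5.6654


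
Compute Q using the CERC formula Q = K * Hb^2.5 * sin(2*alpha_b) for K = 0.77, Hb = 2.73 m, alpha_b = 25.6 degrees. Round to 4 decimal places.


Q = K * Hb^2.5 * sin(2 * alpha_b)
Hb^2.5 = 2.73^2.5 = 12.314212
sin(2 * 25.6) = sin(51.2) = 0.779338
Q = 0.77 * 12.314212 * 0.779338
Q = 7.3896 m^3/s

7.3896


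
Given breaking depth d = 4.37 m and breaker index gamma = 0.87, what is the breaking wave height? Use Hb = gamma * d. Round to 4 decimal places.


Hb = gamma * d
Hb = 0.87 * 4.37
Hb = 3.8019 m

3.8019


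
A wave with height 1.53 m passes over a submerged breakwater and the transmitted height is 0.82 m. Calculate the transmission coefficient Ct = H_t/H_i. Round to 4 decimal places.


Ct = H_t / H_i
Ct = 0.82 / 1.53
Ct = 0.5359

0.5359


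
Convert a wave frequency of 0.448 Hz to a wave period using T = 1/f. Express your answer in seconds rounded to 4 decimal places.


T = 1 / f
T = 1 / 0.448
T = 2.2321 s

2.2321


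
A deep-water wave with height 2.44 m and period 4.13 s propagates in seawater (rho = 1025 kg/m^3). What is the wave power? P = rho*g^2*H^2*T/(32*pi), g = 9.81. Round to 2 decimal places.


P = rho * g^2 * H^2 * T / (32 * pi)
P = 1025 * 9.81^2 * 2.44^2 * 4.13 / (32 * pi)
P = 1025 * 96.2361 * 5.9536 * 4.13 / 100.53096
P = 24126.36 W/m

24126.36


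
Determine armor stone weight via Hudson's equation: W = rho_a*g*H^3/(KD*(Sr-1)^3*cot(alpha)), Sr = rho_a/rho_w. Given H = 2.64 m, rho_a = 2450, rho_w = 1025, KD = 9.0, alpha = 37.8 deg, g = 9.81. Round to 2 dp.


Sr = rho_a / rho_w = 2450 / 1025 = 2.390244
(Sr - 1) = 1.390244
(Sr - 1)^3 = 2.687033
cot(37.8) = 1 / tan(37.8) = 1 / 0.775680 = 1.289192
Numerator = 2450 * 9.81 * 2.64^3 = 442228.6472
Denominator = 9.0 * 2.687033 * 1.289192 = 31.176918
W = 442228.6472 / 31.176918
W = 14184.49 N

14184.49


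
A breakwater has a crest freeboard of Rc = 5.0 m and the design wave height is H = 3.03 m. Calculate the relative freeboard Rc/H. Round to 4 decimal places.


Relative freeboard = Rc / H
= 5.0 / 3.03
= 1.6502

1.6502


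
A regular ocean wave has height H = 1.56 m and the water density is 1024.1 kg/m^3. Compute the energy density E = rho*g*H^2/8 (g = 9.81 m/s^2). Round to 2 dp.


E = (1/8) * rho * g * H^2
E = (1/8) * 1024.1 * 9.81 * 1.56^2
E = 0.125 * 1024.1 * 9.81 * 2.4336
E = 3056.12 J/m^2

3056.12


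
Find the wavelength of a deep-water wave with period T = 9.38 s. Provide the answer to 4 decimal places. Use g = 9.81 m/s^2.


L0 = g * T^2 / (2 * pi)
L0 = 9.81 * 9.38^2 / (2 * pi)
L0 = 9.81 * 87.9844 / 6.28319
L0 = 863.1270 / 6.28319
L0 = 137.3709 m

137.3709


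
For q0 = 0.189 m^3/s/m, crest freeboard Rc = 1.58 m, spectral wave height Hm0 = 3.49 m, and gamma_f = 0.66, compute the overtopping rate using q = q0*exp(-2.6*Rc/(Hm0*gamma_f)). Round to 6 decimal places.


q = q0 * exp(-2.6 * Rc / (Hm0 * gamma_f))
Exponent = -2.6 * 1.58 / (3.49 * 0.66)
= -2.6 * 1.58 / 2.3034
= -1.783451
exp(-1.783451) = 0.168057
q = 0.189 * 0.168057
q = 0.031763 m^3/s/m

0.031763


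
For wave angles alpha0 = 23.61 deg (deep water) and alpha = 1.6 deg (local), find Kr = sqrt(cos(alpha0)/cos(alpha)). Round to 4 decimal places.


Kr = sqrt(cos(alpha0) / cos(alpha))
cos(23.61) = 0.916293
cos(1.6) = 0.999610
Kr = sqrt(0.916293 / 0.999610)
Kr = sqrt(0.916650)
Kr = 0.9574

0.9574


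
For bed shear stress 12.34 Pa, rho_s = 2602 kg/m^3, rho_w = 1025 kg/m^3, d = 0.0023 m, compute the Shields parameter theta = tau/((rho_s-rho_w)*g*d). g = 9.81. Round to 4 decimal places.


theta = tau / ((rho_s - rho_w) * g * d)
rho_s - rho_w = 2602 - 1025 = 1577
Denominator = 1577 * 9.81 * 0.0023 = 35.581851
theta = 12.34 / 35.581851
theta = 0.3468

0.3468


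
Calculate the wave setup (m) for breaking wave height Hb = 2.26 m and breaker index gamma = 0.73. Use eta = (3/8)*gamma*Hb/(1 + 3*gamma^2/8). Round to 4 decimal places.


eta = (3/8) * gamma * Hb / (1 + 3*gamma^2/8)
Numerator = (3/8) * 0.73 * 2.26 = 0.618675
Denominator = 1 + 3*0.73^2/8 = 1 + 0.199838 = 1.199838
eta = 0.618675 / 1.199838
eta = 0.5156 m

0.5156


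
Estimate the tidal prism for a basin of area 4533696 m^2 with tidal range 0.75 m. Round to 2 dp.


Tidal prism = Area * Tidal range
P = 4533696 * 0.75
P = 3400272.00 m^3

3400272.00


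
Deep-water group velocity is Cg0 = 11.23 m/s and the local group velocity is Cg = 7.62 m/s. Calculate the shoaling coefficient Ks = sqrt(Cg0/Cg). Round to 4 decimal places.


Ks = sqrt(Cg0 / Cg)
Ks = sqrt(11.23 / 7.62)
Ks = sqrt(1.4738)
Ks = 1.2140

1.2140


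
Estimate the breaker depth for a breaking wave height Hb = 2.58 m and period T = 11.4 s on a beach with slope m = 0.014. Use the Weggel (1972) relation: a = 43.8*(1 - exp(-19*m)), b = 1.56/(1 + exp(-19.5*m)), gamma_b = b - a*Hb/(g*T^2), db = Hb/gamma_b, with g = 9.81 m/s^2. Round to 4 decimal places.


a = 43.8 * (1 - exp(-19 * m))
exp(-19 * 0.014) = exp(-0.2660) = 0.766439
a = 43.8 * (1 - 0.766439) = 10.229966
b = 1.56 / (1 + exp(-19.5 * m))
exp(-19.5 * 0.014) = exp(-0.2730) = 0.761093
b = 1.56 / (1 + 0.761093) = 0.885814
Hb / (g * T^2) = 2.58 / (9.81 * 11.4^2) = 2.58 / 1274.9076 = 0.00202368
gamma_b = b - a * Hb/(g*T^2) = 0.885814 - 10.229966 * 0.00202368 = 0.865111
db = Hb / gamma_b = 2.58 / 0.865111
db = 2.9823 m

2.9823


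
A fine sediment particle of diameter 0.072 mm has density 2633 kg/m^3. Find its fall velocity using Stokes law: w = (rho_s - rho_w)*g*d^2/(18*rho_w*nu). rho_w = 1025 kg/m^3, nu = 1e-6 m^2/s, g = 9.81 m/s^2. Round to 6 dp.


w = (rho_s - rho_w) * g * d^2 / (18 * rho_w * nu)
d = 0.072 mm = 0.000072 m
rho_s - rho_w = 2633 - 1025 = 1608
Numerator = 1608 * 9.81 * (0.000072)^2 = 0.000081774904
Denominator = 18 * 1025 * 1e-6 = 0.018450
w = 0.004432 m/s

0.004432


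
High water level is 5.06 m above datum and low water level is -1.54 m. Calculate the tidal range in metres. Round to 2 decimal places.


Tidal range = High water - Low water
Tidal range = 5.06 - (-1.54)
Tidal range = 6.60 m

6.60


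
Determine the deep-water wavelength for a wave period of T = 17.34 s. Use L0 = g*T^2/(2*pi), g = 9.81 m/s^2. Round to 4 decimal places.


L0 = g * T^2 / (2 * pi)
L0 = 9.81 * 17.34^2 / (2 * pi)
L0 = 9.81 * 300.6756 / 6.28319
L0 = 2949.6276 / 6.28319
L0 = 469.4478 m

469.4478


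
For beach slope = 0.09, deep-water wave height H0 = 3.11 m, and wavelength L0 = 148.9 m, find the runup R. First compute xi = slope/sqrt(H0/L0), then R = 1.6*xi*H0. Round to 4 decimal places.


xi = slope / sqrt(H0/L0)
H0/L0 = 3.11/148.9 = 0.020887
sqrt(0.020887) = 0.144522
xi = 0.09 / 0.144522 = 0.622744
R = 1.6 * xi * H0 = 1.6 * 0.622744 * 3.11
R = 3.0988 m

3.0988


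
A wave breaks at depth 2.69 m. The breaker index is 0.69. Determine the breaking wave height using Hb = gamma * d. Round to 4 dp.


Hb = gamma * d
Hb = 0.69 * 2.69
Hb = 1.8561 m

1.8561


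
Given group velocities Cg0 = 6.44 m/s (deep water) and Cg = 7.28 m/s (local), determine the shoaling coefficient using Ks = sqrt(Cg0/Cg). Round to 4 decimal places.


Ks = sqrt(Cg0 / Cg)
Ks = sqrt(6.44 / 7.28)
Ks = sqrt(0.8846)
Ks = 0.9405

0.9405


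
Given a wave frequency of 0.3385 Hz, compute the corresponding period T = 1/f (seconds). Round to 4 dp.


T = 1 / f
T = 1 / 0.3385
T = 2.9542 s

2.9542


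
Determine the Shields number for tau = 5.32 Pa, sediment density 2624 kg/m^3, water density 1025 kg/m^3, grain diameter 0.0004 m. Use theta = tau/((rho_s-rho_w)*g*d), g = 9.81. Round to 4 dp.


theta = tau / ((rho_s - rho_w) * g * d)
rho_s - rho_w = 2624 - 1025 = 1599
Denominator = 1599 * 9.81 * 0.0004 = 6.274476
theta = 5.32 / 6.274476
theta = 0.8479

0.8479


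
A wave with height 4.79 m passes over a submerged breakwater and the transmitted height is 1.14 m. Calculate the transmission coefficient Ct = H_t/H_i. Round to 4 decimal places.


Ct = H_t / H_i
Ct = 1.14 / 4.79
Ct = 0.2380

0.2380


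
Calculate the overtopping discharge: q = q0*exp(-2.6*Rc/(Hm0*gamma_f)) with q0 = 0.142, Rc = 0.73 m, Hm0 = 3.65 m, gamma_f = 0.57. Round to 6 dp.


q = q0 * exp(-2.6 * Rc / (Hm0 * gamma_f))
Exponent = -2.6 * 0.73 / (3.65 * 0.57)
= -2.6 * 0.73 / 2.0805
= -0.912281
exp(-0.912281) = 0.401607
q = 0.142 * 0.401607
q = 0.057028 m^3/s/m

0.057028


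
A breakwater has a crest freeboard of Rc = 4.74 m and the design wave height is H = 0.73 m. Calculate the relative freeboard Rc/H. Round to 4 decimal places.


Relative freeboard = Rc / H
= 4.74 / 0.73
= 6.4932

6.4932


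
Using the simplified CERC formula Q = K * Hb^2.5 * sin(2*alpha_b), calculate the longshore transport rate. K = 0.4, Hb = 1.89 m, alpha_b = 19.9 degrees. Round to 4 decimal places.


Q = K * Hb^2.5 * sin(2 * alpha_b)
Hb^2.5 = 1.89^2.5 = 4.910826
sin(2 * 19.9) = sin(39.8) = 0.640110
Q = 0.4 * 4.910826 * 0.640110
Q = 1.2574 m^3/s

1.2574


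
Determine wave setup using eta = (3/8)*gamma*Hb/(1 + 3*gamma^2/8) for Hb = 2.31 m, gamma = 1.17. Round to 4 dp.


eta = (3/8) * gamma * Hb / (1 + 3*gamma^2/8)
Numerator = (3/8) * 1.17 * 2.31 = 1.013513
Denominator = 1 + 3*1.17^2/8 = 1 + 0.513338 = 1.513338
eta = 1.013513 / 1.513338
eta = 0.6697 m

0.6697


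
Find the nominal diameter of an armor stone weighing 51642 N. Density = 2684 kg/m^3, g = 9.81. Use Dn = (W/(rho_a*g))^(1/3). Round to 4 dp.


V = W / (rho_a * g)
V = 51642 / (2684 * 9.81)
V = 51642 / 26330.04
V = 1.961334 m^3
Dn = V^(1/3) = 1.961334^(1/3)
Dn = 1.2517 m

1.2517


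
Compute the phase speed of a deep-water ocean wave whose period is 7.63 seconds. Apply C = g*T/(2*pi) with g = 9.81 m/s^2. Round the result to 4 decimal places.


We use the deep-water celerity formula:
C = g * T / (2 * pi)
C = 9.81 * 7.63 / (2 * 3.14159...)
C = 74.850300 / 6.283185
C = 11.9128 m/s

11.9128


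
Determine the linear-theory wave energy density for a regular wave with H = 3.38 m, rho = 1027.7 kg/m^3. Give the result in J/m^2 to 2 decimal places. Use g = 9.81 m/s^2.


E = (1/8) * rho * g * H^2
E = (1/8) * 1027.7 * 9.81 * 3.38^2
E = 0.125 * 1027.7 * 9.81 * 11.4244
E = 14397.22 J/m^2

14397.22


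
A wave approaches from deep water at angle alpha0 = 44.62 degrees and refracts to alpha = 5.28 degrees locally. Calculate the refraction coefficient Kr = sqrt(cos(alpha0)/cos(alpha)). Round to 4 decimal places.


Kr = sqrt(cos(alpha0) / cos(alpha))
cos(44.62) = 0.711781
cos(5.28) = 0.995757
Kr = sqrt(0.711781 / 0.995757)
Kr = sqrt(0.714814)
Kr = 0.8455

0.8455


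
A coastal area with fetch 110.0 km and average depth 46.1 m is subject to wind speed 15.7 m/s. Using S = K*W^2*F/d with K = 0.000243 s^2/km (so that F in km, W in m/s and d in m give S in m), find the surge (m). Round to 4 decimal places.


S = K * W^2 * F / d
W^2 = 15.7^2 = 246.49
S = 0.000243 * 246.49 * 110.0 / 46.1
Numerator = 0.000243 * 246.49 * 110.0 = 6.588678
S = 6.588678 / 46.1 = 0.1429 m

0.1429


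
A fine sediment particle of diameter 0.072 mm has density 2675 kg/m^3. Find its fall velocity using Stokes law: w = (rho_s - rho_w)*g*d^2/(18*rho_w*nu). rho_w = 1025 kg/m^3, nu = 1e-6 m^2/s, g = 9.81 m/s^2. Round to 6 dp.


w = (rho_s - rho_w) * g * d^2 / (18 * rho_w * nu)
d = 0.072 mm = 0.000072 m
rho_s - rho_w = 2675 - 1025 = 1650
Numerator = 1650 * 9.81 * (0.000072)^2 = 0.000083910816
Denominator = 18 * 1025 * 1e-6 = 0.018450
w = 0.004548 m/s

0.004548


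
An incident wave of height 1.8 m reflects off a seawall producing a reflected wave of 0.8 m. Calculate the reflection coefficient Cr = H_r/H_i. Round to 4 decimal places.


Cr = H_r / H_i
Cr = 0.8 / 1.8
Cr = 0.4444

0.4444


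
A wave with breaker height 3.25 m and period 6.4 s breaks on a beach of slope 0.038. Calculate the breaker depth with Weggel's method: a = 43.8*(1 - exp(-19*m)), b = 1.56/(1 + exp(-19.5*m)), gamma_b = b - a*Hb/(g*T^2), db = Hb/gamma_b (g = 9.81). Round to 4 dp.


a = 43.8 * (1 - exp(-19 * m))
exp(-19 * 0.038) = exp(-0.7220) = 0.485780
a = 43.8 * (1 - 0.485780) = 22.522848
b = 1.56 / (1 + exp(-19.5 * m))
exp(-19.5 * 0.038) = exp(-0.7410) = 0.476637
b = 1.56 / (1 + 0.476637) = 1.056455
Hb / (g * T^2) = 3.25 / (9.81 * 6.4^2) = 3.25 / 401.8176 = 0.00808825
gamma_b = b - a * Hb/(g*T^2) = 1.056455 - 22.522848 * 0.00808825 = 0.874284
db = Hb / gamma_b = 3.25 / 0.874284
db = 3.7173 m

3.7173


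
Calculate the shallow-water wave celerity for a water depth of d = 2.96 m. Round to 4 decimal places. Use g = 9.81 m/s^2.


Using the shallow-water approximation:
C = sqrt(g * d) = sqrt(9.81 * 2.96)
C = sqrt(29.0376)
C = 5.3887 m/s

5.3887


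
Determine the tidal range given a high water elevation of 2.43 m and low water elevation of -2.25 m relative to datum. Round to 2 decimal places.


Tidal range = High water - Low water
Tidal range = 2.43 - (-2.25)
Tidal range = 4.68 m

4.68


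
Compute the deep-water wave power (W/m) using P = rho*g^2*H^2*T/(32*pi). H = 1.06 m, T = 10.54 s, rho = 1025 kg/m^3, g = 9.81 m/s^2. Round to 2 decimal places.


P = rho * g^2 * H^2 * T / (32 * pi)
P = 1025 * 9.81^2 * 1.06^2 * 10.54 / (32 * pi)
P = 1025 * 96.2361 * 1.1236 * 10.54 / 100.53096
P = 11620.22 W/m

11620.22


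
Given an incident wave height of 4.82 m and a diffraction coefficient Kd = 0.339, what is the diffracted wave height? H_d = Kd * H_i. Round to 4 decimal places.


H_d = Kd * H_i
H_d = 0.339 * 4.82
H_d = 1.6340 m

1.6340
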